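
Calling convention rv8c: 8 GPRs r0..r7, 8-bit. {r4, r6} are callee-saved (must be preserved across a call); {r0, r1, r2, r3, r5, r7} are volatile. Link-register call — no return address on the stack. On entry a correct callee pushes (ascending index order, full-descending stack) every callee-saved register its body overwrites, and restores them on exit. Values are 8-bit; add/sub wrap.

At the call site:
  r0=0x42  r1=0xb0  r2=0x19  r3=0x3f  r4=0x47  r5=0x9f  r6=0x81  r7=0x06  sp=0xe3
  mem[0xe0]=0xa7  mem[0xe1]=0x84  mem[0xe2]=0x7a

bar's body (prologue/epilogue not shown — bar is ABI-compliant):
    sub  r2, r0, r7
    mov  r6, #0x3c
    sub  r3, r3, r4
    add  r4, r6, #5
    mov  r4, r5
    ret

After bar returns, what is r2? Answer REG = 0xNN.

prologue: push r4 → mem[0xe2]=0x47, sp=0xe2
prologue: push r6 → mem[0xe1]=0x81, sp=0xe1
body[0] sub  r2, r0, r7 → r2=0x3c
body[1] mov  r6, #0x3c → r6=0x3c
body[2] sub  r3, r3, r4 → r3=0xf8
body[3] add  r4, r6, #5 → r4=0x41
body[4] mov  r4, r5 → r4=0x9f
epilogue: pop r6=0x81, sp=0xe2
epilogue: pop r4=0x47, sp=0xe3
r2 is caller-saved → body value

REG = 0x3c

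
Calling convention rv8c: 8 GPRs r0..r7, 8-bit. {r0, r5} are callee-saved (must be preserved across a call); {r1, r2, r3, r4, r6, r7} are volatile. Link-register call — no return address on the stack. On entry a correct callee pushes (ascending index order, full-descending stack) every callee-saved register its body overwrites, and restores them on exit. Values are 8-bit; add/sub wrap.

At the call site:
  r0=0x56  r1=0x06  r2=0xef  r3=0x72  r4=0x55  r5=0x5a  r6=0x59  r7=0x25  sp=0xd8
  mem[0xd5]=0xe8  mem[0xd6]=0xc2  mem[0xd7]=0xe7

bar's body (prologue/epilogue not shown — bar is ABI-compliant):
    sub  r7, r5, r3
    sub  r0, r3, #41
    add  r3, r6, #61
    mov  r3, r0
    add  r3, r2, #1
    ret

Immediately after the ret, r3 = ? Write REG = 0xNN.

REG = 0xf0

prologue: push r0 -> mem[0xd7]=0x56, sp=0xd7
body[0] sub  r7, r5, r3 -> r7=0xe8
body[1] sub  r0, r3, #41 -> r0=0x49
body[2] add  r3, r6, #61 -> r3=0x96
body[3] mov  r3, r0 -> r3=0x49
body[4] add  r3, r2, #1 -> r3=0xf0
epilogue: pop r0=0x56, sp=0xd8
r3 is caller-saved -> body value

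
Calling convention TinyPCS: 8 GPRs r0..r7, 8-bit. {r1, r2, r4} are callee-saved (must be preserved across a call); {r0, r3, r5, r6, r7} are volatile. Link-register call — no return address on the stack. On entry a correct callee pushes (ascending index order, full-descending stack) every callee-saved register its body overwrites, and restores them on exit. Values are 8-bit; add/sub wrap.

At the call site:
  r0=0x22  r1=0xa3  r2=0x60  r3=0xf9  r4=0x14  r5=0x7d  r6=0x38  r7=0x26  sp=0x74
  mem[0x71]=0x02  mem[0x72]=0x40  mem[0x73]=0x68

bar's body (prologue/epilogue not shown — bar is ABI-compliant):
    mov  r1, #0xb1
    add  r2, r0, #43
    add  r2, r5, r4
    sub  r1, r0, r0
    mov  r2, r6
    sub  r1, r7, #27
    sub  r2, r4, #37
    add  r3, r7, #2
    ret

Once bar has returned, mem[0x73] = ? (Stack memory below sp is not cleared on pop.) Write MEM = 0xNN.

MEM = 0xa3

prologue: push r1 -> mem[0x73]=0xa3, sp=0x73
prologue: push r2 -> mem[0x72]=0x60, sp=0x72
body[0] mov  r1, #0xb1 -> r1=0xb1
body[1] add  r2, r0, #43 -> r2=0x4d
body[2] add  r2, r5, r4 -> r2=0x91
body[3] sub  r1, r0, r0 -> r1=0x00
body[4] mov  r2, r6 -> r2=0x38
body[5] sub  r1, r7, #27 -> r1=0x0b
body[6] sub  r2, r4, #37 -> r2=0xef
body[7] add  r3, r7, #2 -> r3=0x28
epilogue: pop r2=0x60, sp=0x73
epilogue: pop r1=0xa3, sp=0x74
prologue pushed ['r1', 'r2'] at ['0x73', '0x72']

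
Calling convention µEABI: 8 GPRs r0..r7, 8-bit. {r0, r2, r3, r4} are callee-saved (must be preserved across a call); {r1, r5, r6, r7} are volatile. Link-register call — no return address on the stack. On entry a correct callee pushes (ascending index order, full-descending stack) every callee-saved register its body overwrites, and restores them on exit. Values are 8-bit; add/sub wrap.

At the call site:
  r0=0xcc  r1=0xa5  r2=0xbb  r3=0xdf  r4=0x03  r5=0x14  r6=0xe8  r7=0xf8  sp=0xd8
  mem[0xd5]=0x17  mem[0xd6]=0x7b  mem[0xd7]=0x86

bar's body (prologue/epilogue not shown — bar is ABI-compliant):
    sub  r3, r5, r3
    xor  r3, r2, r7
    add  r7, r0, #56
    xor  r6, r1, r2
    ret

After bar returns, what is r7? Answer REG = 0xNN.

REG = 0x04

prologue: push r3 → mem[0xd7]=0xdf, sp=0xd7
body[0] sub  r3, r5, r3 → r3=0x35
body[1] xor  r3, r2, r7 → r3=0x43
body[2] add  r7, r0, #56 → r7=0x04
body[3] xor  r6, r1, r2 → r6=0x1e
epilogue: pop r3=0xdf, sp=0xd8
r7 is caller-saved → body value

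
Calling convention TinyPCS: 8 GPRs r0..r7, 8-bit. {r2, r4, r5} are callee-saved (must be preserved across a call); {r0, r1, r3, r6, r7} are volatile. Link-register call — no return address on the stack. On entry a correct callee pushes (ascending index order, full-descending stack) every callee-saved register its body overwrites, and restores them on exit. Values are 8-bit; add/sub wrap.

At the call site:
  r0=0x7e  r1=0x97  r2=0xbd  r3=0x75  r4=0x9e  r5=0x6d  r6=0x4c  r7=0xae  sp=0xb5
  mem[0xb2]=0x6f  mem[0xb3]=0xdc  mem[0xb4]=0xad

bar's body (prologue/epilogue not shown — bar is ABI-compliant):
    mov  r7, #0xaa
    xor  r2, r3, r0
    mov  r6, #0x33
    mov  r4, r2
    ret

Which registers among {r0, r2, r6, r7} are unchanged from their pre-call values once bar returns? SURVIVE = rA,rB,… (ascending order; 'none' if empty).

prologue: push r2 -> mem[0xb4]=0xbd, sp=0xb4
prologue: push r4 -> mem[0xb3]=0x9e, sp=0xb3
body[0] mov  r7, #0xaa -> r7=0xaa
body[1] xor  r2, r3, r0 -> r2=0x0b
body[2] mov  r6, #0x33 -> r6=0x33
body[3] mov  r4, r2 -> r4=0x0b
epilogue: pop r4=0x9e, sp=0xb4
epilogue: pop r2=0xbd, sp=0xb5
r0: caller-saved, written=False
r2: callee-saved, written=True
r6: caller-saved, written=True
r7: caller-saved, written=True

SURVIVE = r0,r2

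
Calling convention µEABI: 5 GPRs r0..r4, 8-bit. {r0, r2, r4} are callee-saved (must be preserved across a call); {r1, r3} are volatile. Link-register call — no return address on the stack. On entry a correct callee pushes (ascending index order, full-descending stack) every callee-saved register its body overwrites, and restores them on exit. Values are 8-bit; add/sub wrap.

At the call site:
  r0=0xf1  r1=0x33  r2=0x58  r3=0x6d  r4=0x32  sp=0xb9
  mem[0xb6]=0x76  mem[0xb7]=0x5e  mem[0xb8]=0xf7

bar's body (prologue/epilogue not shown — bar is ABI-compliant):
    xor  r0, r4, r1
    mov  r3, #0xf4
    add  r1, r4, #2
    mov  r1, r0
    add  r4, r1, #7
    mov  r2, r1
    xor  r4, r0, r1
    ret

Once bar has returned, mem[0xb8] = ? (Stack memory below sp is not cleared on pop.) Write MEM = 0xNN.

MEM = 0xf1

prologue: push r0 → mem[0xb8]=0xf1, sp=0xb8
prologue: push r2 → mem[0xb7]=0x58, sp=0xb7
prologue: push r4 → mem[0xb6]=0x32, sp=0xb6
body[0] xor  r0, r4, r1 → r0=0x01
body[1] mov  r3, #0xf4 → r3=0xf4
body[2] add  r1, r4, #2 → r1=0x34
body[3] mov  r1, r0 → r1=0x01
body[4] add  r4, r1, #7 → r4=0x08
body[5] mov  r2, r1 → r2=0x01
body[6] xor  r4, r0, r1 → r4=0x00
epilogue: pop r4=0x32, sp=0xb7
epilogue: pop r2=0x58, sp=0xb8
epilogue: pop r0=0xf1, sp=0xb9
prologue pushed ['r0', 'r2', 'r4'] at ['0xb8', '0xb7', '0xb6']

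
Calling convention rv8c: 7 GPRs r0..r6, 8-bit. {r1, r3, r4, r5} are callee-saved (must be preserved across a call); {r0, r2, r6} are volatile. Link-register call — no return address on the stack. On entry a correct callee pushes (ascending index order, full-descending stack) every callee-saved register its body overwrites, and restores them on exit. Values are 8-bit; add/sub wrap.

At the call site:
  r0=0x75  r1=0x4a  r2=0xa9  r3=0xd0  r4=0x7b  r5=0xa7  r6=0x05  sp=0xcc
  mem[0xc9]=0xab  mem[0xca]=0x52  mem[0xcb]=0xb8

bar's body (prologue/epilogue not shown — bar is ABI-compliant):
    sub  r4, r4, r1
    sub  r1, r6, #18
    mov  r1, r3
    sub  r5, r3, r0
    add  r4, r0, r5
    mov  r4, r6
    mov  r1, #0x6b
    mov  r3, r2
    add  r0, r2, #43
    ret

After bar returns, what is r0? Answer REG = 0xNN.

prologue: push r1 → mem[0xcb]=0x4a, sp=0xcb
prologue: push r3 → mem[0xca]=0xd0, sp=0xca
prologue: push r4 → mem[0xc9]=0x7b, sp=0xc9
prologue: push r5 → mem[0xc8]=0xa7, sp=0xc8
body[0] sub  r4, r4, r1 → r4=0x31
body[1] sub  r1, r6, #18 → r1=0xf3
body[2] mov  r1, r3 → r1=0xd0
body[3] sub  r5, r3, r0 → r5=0x5b
body[4] add  r4, r0, r5 → r4=0xd0
body[5] mov  r4, r6 → r4=0x05
body[6] mov  r1, #0x6b → r1=0x6b
body[7] mov  r3, r2 → r3=0xa9
body[8] add  r0, r2, #43 → r0=0xd4
epilogue: pop r5=0xa7, sp=0xc9
epilogue: pop r4=0x7b, sp=0xca
epilogue: pop r3=0xd0, sp=0xcb
epilogue: pop r1=0x4a, sp=0xcc
r0 is caller-saved → body value

REG = 0xd4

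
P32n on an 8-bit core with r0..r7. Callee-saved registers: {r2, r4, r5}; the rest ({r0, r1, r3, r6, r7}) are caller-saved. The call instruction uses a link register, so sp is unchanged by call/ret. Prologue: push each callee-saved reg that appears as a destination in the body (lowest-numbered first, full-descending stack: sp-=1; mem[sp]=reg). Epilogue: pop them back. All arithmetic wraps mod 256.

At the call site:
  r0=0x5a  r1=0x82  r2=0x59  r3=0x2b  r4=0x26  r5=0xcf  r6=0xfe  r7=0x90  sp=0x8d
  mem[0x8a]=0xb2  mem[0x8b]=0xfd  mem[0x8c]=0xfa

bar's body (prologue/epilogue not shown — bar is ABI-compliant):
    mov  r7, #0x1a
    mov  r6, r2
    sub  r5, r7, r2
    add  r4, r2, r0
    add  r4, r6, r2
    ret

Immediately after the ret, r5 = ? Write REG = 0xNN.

REG = 0xcf

prologue: push r4 -> mem[0x8c]=0x26, sp=0x8c
prologue: push r5 -> mem[0x8b]=0xcf, sp=0x8b
body[0] mov  r7, #0x1a -> r7=0x1a
body[1] mov  r6, r2 -> r6=0x59
body[2] sub  r5, r7, r2 -> r5=0xc1
body[3] add  r4, r2, r0 -> r4=0xb3
body[4] add  r4, r6, r2 -> r4=0xb2
epilogue: pop r5=0xcf, sp=0x8c
epilogue: pop r4=0x26, sp=0x8d
r5 is callee-saved -> restored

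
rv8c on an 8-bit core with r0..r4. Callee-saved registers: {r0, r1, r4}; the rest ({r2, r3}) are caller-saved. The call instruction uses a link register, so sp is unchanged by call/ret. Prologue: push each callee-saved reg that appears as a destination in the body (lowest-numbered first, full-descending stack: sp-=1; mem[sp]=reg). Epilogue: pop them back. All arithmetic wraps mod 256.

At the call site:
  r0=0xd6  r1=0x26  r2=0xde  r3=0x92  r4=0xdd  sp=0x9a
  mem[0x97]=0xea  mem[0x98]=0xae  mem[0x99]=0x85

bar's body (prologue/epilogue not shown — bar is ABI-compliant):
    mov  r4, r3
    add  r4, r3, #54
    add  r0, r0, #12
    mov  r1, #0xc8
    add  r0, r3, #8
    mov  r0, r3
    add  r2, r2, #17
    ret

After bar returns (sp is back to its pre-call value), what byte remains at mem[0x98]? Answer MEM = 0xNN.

prologue: push r0 -> mem[0x99]=0xd6, sp=0x99
prologue: push r1 -> mem[0x98]=0x26, sp=0x98
prologue: push r4 -> mem[0x97]=0xdd, sp=0x97
body[0] mov  r4, r3 -> r4=0x92
body[1] add  r4, r3, #54 -> r4=0xc8
body[2] add  r0, r0, #12 -> r0=0xe2
body[3] mov  r1, #0xc8 -> r1=0xc8
body[4] add  r0, r3, #8 -> r0=0x9a
body[5] mov  r0, r3 -> r0=0x92
body[6] add  r2, r2, #17 -> r2=0xef
epilogue: pop r4=0xdd, sp=0x98
epilogue: pop r1=0x26, sp=0x99
epilogue: pop r0=0xd6, sp=0x9a
prologue pushed ['r0', 'r1', 'r4'] at ['0x99', '0x98', '0x97']

MEM = 0x26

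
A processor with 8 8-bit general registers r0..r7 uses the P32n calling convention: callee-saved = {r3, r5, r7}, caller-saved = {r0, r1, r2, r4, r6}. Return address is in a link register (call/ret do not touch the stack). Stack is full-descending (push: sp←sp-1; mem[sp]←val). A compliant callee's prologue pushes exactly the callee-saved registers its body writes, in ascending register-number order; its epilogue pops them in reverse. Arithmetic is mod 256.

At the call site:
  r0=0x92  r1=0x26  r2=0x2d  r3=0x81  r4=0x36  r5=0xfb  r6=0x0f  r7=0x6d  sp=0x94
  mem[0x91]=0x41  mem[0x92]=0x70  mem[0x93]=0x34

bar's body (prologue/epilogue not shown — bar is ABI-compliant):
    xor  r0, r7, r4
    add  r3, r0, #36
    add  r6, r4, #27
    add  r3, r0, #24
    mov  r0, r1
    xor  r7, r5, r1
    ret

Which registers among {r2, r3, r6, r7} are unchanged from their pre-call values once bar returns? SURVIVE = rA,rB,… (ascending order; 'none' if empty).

SURVIVE = r2,r3,r7

prologue: push r3 → mem[0x93]=0x81, sp=0x93
prologue: push r7 → mem[0x92]=0x6d, sp=0x92
body[0] xor  r0, r7, r4 → r0=0x5b
body[1] add  r3, r0, #36 → r3=0x7f
body[2] add  r6, r4, #27 → r6=0x51
body[3] add  r3, r0, #24 → r3=0x73
body[4] mov  r0, r1 → r0=0x26
body[5] xor  r7, r5, r1 → r7=0xdd
epilogue: pop r7=0x6d, sp=0x93
epilogue: pop r3=0x81, sp=0x94
r2: caller-saved, written=False
r3: callee-saved, written=True
r6: caller-saved, written=True
r7: callee-saved, written=True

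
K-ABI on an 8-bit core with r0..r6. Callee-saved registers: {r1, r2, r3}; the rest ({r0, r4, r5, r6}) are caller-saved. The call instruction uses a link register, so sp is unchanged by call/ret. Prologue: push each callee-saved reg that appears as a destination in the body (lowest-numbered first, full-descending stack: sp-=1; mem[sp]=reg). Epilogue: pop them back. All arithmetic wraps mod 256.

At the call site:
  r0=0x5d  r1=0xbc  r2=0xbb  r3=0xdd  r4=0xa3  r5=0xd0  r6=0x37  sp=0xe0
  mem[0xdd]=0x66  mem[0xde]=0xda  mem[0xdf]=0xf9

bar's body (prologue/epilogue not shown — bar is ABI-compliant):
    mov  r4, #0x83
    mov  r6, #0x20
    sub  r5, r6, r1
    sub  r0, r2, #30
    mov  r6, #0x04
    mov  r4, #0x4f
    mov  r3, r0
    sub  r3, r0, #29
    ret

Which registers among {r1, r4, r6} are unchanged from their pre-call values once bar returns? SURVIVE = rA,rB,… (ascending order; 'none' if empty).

prologue: push r3 -> mem[0xdf]=0xdd, sp=0xdf
body[0] mov  r4, #0x83 -> r4=0x83
body[1] mov  r6, #0x20 -> r6=0x20
body[2] sub  r5, r6, r1 -> r5=0x64
body[3] sub  r0, r2, #30 -> r0=0x9d
body[4] mov  r6, #0x04 -> r6=0x04
body[5] mov  r4, #0x4f -> r4=0x4f
body[6] mov  r3, r0 -> r3=0x9d
body[7] sub  r3, r0, #29 -> r3=0x80
epilogue: pop r3=0xdd, sp=0xe0
r1: callee-saved, written=False
r4: caller-saved, written=True
r6: caller-saved, written=True

SURVIVE = r1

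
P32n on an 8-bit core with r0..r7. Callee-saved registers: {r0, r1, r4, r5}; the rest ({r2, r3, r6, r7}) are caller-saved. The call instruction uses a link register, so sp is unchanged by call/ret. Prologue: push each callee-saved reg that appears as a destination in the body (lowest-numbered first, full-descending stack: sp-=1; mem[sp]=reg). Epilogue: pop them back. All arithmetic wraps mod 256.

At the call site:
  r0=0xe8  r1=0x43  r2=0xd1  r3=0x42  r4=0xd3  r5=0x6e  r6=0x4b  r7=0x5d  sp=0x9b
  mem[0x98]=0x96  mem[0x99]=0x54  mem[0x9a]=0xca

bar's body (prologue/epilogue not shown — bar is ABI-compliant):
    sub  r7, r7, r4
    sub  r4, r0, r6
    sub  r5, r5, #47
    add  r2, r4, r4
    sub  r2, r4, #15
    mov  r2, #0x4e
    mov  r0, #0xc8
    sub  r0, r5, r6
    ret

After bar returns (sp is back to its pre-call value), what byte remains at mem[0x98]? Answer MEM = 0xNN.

MEM = 0x6e

prologue: push r0 -> mem[0x9a]=0xe8, sp=0x9a
prologue: push r4 -> mem[0x99]=0xd3, sp=0x99
prologue: push r5 -> mem[0x98]=0x6e, sp=0x98
body[0] sub  r7, r7, r4 -> r7=0x8a
body[1] sub  r4, r0, r6 -> r4=0x9d
body[2] sub  r5, r5, #47 -> r5=0x3f
body[3] add  r2, r4, r4 -> r2=0x3a
body[4] sub  r2, r4, #15 -> r2=0x8e
body[5] mov  r2, #0x4e -> r2=0x4e
body[6] mov  r0, #0xc8 -> r0=0xc8
body[7] sub  r0, r5, r6 -> r0=0xf4
epilogue: pop r5=0x6e, sp=0x99
epilogue: pop r4=0xd3, sp=0x9a
epilogue: pop r0=0xe8, sp=0x9b
prologue pushed ['r0', 'r4', 'r5'] at ['0x9a', '0x99', '0x98']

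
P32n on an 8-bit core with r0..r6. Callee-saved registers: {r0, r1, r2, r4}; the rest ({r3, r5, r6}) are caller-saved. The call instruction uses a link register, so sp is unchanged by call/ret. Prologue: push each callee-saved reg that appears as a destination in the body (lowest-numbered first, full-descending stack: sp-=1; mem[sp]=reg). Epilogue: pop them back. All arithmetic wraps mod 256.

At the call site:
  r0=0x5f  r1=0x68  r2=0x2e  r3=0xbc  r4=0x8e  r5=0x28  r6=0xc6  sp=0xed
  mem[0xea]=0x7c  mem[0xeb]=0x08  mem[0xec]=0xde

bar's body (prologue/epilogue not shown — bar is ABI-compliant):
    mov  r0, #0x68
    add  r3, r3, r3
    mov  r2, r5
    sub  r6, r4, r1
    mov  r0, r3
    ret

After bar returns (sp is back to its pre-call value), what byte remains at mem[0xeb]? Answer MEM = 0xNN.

prologue: push r0 -> mem[0xec]=0x5f, sp=0xec
prologue: push r2 -> mem[0xeb]=0x2e, sp=0xeb
body[0] mov  r0, #0x68 -> r0=0x68
body[1] add  r3, r3, r3 -> r3=0x78
body[2] mov  r2, r5 -> r2=0x28
body[3] sub  r6, r4, r1 -> r6=0x26
body[4] mov  r0, r3 -> r0=0x78
epilogue: pop r2=0x2e, sp=0xec
epilogue: pop r0=0x5f, sp=0xed
prologue pushed ['r0', 'r2'] at ['0xec', '0xeb']

MEM = 0x2e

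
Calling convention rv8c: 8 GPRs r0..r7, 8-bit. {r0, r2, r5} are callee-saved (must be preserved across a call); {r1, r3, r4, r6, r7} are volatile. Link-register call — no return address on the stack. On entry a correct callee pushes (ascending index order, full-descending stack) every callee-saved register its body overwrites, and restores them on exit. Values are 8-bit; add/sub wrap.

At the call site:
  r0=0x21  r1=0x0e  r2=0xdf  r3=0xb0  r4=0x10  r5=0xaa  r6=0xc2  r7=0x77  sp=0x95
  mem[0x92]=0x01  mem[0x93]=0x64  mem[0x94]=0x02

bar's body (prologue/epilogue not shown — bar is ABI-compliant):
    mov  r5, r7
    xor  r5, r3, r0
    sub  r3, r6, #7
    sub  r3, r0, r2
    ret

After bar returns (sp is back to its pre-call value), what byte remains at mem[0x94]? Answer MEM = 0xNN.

MEM = 0xaa

prologue: push r5 → mem[0x94]=0xaa, sp=0x94
body[0] mov  r5, r7 → r5=0x77
body[1] xor  r5, r3, r0 → r5=0x91
body[2] sub  r3, r6, #7 → r3=0xbb
body[3] sub  r3, r0, r2 → r3=0x42
epilogue: pop r5=0xaa, sp=0x95
prologue pushed ['r5'] at ['0x94']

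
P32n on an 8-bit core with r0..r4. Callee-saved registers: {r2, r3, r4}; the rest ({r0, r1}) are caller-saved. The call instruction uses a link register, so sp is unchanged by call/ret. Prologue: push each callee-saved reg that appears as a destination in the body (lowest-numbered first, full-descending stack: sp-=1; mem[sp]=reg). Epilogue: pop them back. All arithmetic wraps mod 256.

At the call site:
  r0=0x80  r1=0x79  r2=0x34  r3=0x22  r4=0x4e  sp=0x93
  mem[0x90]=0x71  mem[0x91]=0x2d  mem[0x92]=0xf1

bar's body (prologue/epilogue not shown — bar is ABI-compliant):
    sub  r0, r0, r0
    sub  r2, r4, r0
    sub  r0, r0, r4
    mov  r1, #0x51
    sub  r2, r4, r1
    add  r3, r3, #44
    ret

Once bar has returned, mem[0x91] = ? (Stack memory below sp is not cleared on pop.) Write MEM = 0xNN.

prologue: push r2 → mem[0x92]=0x34, sp=0x92
prologue: push r3 → mem[0x91]=0x22, sp=0x91
body[0] sub  r0, r0, r0 → r0=0x00
body[1] sub  r2, r4, r0 → r2=0x4e
body[2] sub  r0, r0, r4 → r0=0xb2
body[3] mov  r1, #0x51 → r1=0x51
body[4] sub  r2, r4, r1 → r2=0xfd
body[5] add  r3, r3, #44 → r3=0x4e
epilogue: pop r3=0x22, sp=0x92
epilogue: pop r2=0x34, sp=0x93
prologue pushed ['r2', 'r3'] at ['0x92', '0x91']

MEM = 0x22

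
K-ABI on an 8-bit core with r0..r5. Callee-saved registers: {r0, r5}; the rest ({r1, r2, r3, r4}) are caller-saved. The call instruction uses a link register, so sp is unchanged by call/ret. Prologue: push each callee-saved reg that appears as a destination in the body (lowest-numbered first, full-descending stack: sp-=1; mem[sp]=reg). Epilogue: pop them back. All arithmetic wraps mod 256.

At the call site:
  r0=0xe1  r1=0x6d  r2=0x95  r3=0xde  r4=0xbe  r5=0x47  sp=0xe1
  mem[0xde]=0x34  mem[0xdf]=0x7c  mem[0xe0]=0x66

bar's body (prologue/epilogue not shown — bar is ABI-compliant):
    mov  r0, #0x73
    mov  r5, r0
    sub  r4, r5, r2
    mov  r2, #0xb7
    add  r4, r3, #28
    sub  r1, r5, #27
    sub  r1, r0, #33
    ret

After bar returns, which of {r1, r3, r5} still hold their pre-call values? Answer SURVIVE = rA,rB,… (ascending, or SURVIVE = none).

SURVIVE = r3,r5

prologue: push r0 -> mem[0xe0]=0xe1, sp=0xe0
prologue: push r5 -> mem[0xdf]=0x47, sp=0xdf
body[0] mov  r0, #0x73 -> r0=0x73
body[1] mov  r5, r0 -> r5=0x73
body[2] sub  r4, r5, r2 -> r4=0xde
body[3] mov  r2, #0xb7 -> r2=0xb7
body[4] add  r4, r3, #28 -> r4=0xfa
body[5] sub  r1, r5, #27 -> r1=0x58
body[6] sub  r1, r0, #33 -> r1=0x52
epilogue: pop r5=0x47, sp=0xe0
epilogue: pop r0=0xe1, sp=0xe1
r1: caller-saved, written=True
r3: caller-saved, written=False
r5: callee-saved, written=True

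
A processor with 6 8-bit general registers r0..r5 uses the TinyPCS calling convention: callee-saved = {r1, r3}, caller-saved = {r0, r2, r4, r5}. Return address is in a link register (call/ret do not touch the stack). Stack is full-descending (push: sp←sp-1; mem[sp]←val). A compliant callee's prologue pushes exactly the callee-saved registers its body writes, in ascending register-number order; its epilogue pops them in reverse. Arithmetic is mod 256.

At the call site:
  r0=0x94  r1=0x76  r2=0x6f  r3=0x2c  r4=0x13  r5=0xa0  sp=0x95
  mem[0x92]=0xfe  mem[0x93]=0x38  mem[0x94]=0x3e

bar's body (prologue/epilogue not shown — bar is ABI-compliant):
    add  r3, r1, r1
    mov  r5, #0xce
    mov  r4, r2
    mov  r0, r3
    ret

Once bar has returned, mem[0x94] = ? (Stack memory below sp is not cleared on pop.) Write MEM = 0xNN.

MEM = 0x2c

prologue: push r3 -> mem[0x94]=0x2c, sp=0x94
body[0] add  r3, r1, r1 -> r3=0xec
body[1] mov  r5, #0xce -> r5=0xce
body[2] mov  r4, r2 -> r4=0x6f
body[3] mov  r0, r3 -> r0=0xec
epilogue: pop r3=0x2c, sp=0x95
prologue pushed ['r3'] at ['0x94']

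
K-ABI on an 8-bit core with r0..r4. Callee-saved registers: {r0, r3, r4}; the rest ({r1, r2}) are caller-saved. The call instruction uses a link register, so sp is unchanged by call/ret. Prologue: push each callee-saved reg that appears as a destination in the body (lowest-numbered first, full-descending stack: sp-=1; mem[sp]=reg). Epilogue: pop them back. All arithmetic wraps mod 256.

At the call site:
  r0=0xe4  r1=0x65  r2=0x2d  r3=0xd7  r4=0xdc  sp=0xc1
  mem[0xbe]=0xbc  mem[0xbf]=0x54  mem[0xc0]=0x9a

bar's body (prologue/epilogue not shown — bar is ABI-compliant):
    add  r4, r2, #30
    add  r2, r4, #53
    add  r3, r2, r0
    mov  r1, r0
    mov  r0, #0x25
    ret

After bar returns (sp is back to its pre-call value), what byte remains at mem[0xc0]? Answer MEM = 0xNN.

prologue: push r0 → mem[0xc0]=0xe4, sp=0xc0
prologue: push r3 → mem[0xbf]=0xd7, sp=0xbf
prologue: push r4 → mem[0xbe]=0xdc, sp=0xbe
body[0] add  r4, r2, #30 → r4=0x4b
body[1] add  r2, r4, #53 → r2=0x80
body[2] add  r3, r2, r0 → r3=0x64
body[3] mov  r1, r0 → r1=0xe4
body[4] mov  r0, #0x25 → r0=0x25
epilogue: pop r4=0xdc, sp=0xbf
epilogue: pop r3=0xd7, sp=0xc0
epilogue: pop r0=0xe4, sp=0xc1
prologue pushed ['r0', 'r3', 'r4'] at ['0xc0', '0xbf', '0xbe']

MEM = 0xe4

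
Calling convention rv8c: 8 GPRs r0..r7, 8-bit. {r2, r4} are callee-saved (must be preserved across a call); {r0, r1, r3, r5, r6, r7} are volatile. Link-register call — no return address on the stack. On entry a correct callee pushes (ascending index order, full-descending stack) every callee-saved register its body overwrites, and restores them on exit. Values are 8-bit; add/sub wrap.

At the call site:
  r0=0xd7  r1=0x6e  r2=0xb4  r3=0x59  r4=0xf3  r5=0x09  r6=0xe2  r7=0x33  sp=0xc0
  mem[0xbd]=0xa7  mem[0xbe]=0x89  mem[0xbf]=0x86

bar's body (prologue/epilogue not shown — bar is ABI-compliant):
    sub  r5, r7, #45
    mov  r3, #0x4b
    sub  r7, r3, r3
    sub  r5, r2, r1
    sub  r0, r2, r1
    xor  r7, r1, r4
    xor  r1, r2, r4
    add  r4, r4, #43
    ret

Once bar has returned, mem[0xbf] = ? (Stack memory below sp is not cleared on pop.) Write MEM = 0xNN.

MEM = 0xf3

prologue: push r4 -> mem[0xbf]=0xf3, sp=0xbf
body[0] sub  r5, r7, #45 -> r5=0x06
body[1] mov  r3, #0x4b -> r3=0x4b
body[2] sub  r7, r3, r3 -> r7=0x00
body[3] sub  r5, r2, r1 -> r5=0x46
body[4] sub  r0, r2, r1 -> r0=0x46
body[5] xor  r7, r1, r4 -> r7=0x9d
body[6] xor  r1, r2, r4 -> r1=0x47
body[7] add  r4, r4, #43 -> r4=0x1e
epilogue: pop r4=0xf3, sp=0xc0
prologue pushed ['r4'] at ['0xbf']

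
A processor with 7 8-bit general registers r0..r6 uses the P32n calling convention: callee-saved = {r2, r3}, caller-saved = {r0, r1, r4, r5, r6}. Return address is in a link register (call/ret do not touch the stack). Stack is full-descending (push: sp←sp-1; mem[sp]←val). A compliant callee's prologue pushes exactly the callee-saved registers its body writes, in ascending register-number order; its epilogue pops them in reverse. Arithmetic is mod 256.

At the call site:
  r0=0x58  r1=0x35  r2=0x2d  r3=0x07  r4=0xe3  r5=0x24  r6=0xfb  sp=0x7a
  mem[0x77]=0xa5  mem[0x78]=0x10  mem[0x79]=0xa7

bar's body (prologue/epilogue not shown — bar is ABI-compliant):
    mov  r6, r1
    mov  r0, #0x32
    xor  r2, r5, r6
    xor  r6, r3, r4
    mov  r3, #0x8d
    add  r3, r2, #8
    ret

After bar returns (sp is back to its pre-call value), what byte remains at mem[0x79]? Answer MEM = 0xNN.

MEM = 0x2d

prologue: push r2 → mem[0x79]=0x2d, sp=0x79
prologue: push r3 → mem[0x78]=0x07, sp=0x78
body[0] mov  r6, r1 → r6=0x35
body[1] mov  r0, #0x32 → r0=0x32
body[2] xor  r2, r5, r6 → r2=0x11
body[3] xor  r6, r3, r4 → r6=0xe4
body[4] mov  r3, #0x8d → r3=0x8d
body[5] add  r3, r2, #8 → r3=0x19
epilogue: pop r3=0x07, sp=0x79
epilogue: pop r2=0x2d, sp=0x7a
prologue pushed ['r2', 'r3'] at ['0x79', '0x78']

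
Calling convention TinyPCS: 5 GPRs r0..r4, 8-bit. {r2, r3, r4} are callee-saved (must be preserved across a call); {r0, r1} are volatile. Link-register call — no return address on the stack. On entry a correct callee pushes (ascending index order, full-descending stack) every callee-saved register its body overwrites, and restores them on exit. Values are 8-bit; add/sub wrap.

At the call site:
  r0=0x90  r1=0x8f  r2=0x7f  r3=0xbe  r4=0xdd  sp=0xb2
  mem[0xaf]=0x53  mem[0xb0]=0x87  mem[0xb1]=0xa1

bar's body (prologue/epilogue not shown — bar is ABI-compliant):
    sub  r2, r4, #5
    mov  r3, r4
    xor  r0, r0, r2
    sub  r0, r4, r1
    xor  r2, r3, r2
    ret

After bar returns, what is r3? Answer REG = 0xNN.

prologue: push r2 → mem[0xb1]=0x7f, sp=0xb1
prologue: push r3 → mem[0xb0]=0xbe, sp=0xb0
body[0] sub  r2, r4, #5 → r2=0xd8
body[1] mov  r3, r4 → r3=0xdd
body[2] xor  r0, r0, r2 → r0=0x48
body[3] sub  r0, r4, r1 → r0=0x4e
body[4] xor  r2, r3, r2 → r2=0x05
epilogue: pop r3=0xbe, sp=0xb1
epilogue: pop r2=0x7f, sp=0xb2
r3 is callee-saved → restored

REG = 0xbe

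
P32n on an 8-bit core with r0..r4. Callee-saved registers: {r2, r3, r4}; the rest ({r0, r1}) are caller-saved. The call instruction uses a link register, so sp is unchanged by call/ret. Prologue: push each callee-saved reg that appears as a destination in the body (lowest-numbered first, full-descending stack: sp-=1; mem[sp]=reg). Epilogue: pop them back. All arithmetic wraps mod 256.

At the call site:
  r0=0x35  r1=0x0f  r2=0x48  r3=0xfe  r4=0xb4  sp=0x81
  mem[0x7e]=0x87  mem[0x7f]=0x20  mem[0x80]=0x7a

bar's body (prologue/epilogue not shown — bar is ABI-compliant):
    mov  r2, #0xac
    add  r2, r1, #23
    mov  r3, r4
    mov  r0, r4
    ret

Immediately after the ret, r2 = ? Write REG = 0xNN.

REG = 0x48

prologue: push r2 -> mem[0x80]=0x48, sp=0x80
prologue: push r3 -> mem[0x7f]=0xfe, sp=0x7f
body[0] mov  r2, #0xac -> r2=0xac
body[1] add  r2, r1, #23 -> r2=0x26
body[2] mov  r3, r4 -> r3=0xb4
body[3] mov  r0, r4 -> r0=0xb4
epilogue: pop r3=0xfe, sp=0x80
epilogue: pop r2=0x48, sp=0x81
r2 is callee-saved -> restored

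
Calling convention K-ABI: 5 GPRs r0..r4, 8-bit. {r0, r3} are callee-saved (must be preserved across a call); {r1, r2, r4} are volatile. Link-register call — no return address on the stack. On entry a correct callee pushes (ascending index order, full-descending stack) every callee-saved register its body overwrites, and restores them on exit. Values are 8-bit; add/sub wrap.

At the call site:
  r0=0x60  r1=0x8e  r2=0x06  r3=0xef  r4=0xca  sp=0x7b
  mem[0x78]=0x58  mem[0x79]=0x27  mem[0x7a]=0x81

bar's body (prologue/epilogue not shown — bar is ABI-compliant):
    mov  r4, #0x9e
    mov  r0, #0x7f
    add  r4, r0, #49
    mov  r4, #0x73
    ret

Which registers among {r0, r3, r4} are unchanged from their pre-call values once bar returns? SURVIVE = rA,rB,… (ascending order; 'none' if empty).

prologue: push r0 -> mem[0x7a]=0x60, sp=0x7a
body[0] mov  r4, #0x9e -> r4=0x9e
body[1] mov  r0, #0x7f -> r0=0x7f
body[2] add  r4, r0, #49 -> r4=0xb0
body[3] mov  r4, #0x73 -> r4=0x73
epilogue: pop r0=0x60, sp=0x7b
r0: callee-saved, written=True
r3: callee-saved, written=False
r4: caller-saved, written=True

SURVIVE = r0,r3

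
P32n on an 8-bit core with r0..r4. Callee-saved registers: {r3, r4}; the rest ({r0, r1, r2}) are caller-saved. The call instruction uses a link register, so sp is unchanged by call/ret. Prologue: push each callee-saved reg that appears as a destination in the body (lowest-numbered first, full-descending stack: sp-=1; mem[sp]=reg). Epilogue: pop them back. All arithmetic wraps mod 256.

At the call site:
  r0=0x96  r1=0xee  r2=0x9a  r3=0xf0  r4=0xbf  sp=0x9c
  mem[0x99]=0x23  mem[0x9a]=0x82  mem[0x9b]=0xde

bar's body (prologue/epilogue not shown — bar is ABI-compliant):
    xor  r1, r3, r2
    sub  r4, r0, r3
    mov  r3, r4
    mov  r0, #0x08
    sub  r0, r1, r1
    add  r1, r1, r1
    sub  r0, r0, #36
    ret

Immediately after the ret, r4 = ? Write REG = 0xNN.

prologue: push r3 -> mem[0x9b]=0xf0, sp=0x9b
prologue: push r4 -> mem[0x9a]=0xbf, sp=0x9a
body[0] xor  r1, r3, r2 -> r1=0x6a
body[1] sub  r4, r0, r3 -> r4=0xa6
body[2] mov  r3, r4 -> r3=0xa6
body[3] mov  r0, #0x08 -> r0=0x08
body[4] sub  r0, r1, r1 -> r0=0x00
body[5] add  r1, r1, r1 -> r1=0xd4
body[6] sub  r0, r0, #36 -> r0=0xdc
epilogue: pop r4=0xbf, sp=0x9b
epilogue: pop r3=0xf0, sp=0x9c
r4 is callee-saved -> restored

REG = 0xbf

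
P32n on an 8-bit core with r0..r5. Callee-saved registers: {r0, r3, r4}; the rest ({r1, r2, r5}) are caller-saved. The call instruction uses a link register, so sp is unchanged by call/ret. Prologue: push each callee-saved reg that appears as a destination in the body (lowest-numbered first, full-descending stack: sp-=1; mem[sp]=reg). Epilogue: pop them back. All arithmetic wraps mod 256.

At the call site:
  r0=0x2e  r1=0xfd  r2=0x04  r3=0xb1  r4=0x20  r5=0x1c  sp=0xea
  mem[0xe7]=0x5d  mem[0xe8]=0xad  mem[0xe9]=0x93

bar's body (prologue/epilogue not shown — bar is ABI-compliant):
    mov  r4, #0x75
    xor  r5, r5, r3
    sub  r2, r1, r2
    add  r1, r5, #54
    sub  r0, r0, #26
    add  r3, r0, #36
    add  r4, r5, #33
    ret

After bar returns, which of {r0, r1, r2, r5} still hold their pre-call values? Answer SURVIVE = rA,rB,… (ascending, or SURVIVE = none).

SURVIVE = r0

prologue: push r0 → mem[0xe9]=0x2e, sp=0xe9
prologue: push r3 → mem[0xe8]=0xb1, sp=0xe8
prologue: push r4 → mem[0xe7]=0x20, sp=0xe7
body[0] mov  r4, #0x75 → r4=0x75
body[1] xor  r5, r5, r3 → r5=0xad
body[2] sub  r2, r1, r2 → r2=0xf9
body[3] add  r1, r5, #54 → r1=0xe3
body[4] sub  r0, r0, #26 → r0=0x14
body[5] add  r3, r0, #36 → r3=0x38
body[6] add  r4, r5, #33 → r4=0xce
epilogue: pop r4=0x20, sp=0xe8
epilogue: pop r3=0xb1, sp=0xe9
epilogue: pop r0=0x2e, sp=0xea
r0: callee-saved, written=True
r1: caller-saved, written=True
r2: caller-saved, written=True
r5: caller-saved, written=True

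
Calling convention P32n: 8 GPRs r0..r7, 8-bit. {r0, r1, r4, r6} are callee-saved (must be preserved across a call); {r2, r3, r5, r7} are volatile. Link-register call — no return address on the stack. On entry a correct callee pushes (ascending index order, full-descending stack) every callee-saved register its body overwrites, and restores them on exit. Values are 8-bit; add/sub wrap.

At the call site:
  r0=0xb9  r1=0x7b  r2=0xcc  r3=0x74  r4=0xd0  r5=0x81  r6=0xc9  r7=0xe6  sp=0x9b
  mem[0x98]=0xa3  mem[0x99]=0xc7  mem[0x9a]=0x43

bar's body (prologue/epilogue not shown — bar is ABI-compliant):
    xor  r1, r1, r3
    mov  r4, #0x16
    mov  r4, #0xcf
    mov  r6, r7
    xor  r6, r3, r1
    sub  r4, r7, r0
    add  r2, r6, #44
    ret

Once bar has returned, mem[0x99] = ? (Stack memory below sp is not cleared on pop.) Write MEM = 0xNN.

prologue: push r1 → mem[0x9a]=0x7b, sp=0x9a
prologue: push r4 → mem[0x99]=0xd0, sp=0x99
prologue: push r6 → mem[0x98]=0xc9, sp=0x98
body[0] xor  r1, r1, r3 → r1=0x0f
body[1] mov  r4, #0x16 → r4=0x16
body[2] mov  r4, #0xcf → r4=0xcf
body[3] mov  r6, r7 → r6=0xe6
body[4] xor  r6, r3, r1 → r6=0x7b
body[5] sub  r4, r7, r0 → r4=0x2d
body[6] add  r2, r6, #44 → r2=0xa7
epilogue: pop r6=0xc9, sp=0x99
epilogue: pop r4=0xd0, sp=0x9a
epilogue: pop r1=0x7b, sp=0x9b
prologue pushed ['r1', 'r4', 'r6'] at ['0x9a', '0x99', '0x98']

MEM = 0xd0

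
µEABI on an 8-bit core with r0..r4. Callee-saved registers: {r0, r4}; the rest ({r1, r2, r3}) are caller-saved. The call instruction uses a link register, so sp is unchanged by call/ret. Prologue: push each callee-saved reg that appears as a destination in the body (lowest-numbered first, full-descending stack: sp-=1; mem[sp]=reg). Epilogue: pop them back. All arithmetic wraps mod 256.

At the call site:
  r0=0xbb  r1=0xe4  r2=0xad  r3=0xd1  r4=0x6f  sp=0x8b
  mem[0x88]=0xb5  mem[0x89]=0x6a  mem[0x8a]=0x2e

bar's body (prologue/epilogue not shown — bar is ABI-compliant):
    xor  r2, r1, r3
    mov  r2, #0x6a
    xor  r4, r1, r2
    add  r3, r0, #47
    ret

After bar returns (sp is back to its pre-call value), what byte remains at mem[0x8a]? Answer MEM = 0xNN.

MEM = 0x6f

prologue: push r4 → mem[0x8a]=0x6f, sp=0x8a
body[0] xor  r2, r1, r3 → r2=0x35
body[1] mov  r2, #0x6a → r2=0x6a
body[2] xor  r4, r1, r2 → r4=0x8e
body[3] add  r3, r0, #47 → r3=0xea
epilogue: pop r4=0x6f, sp=0x8b
prologue pushed ['r4'] at ['0x8a']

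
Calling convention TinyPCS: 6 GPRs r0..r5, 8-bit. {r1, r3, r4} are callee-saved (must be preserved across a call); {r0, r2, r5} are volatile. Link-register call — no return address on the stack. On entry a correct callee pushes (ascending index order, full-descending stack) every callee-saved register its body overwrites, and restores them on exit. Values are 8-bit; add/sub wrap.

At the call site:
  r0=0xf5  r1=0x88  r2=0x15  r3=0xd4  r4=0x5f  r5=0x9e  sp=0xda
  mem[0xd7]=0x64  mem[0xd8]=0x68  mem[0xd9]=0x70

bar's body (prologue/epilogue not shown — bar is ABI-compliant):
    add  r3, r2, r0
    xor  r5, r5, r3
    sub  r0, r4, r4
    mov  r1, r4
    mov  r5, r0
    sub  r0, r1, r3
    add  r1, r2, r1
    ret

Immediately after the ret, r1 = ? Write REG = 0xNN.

prologue: push r1 -> mem[0xd9]=0x88, sp=0xd9
prologue: push r3 -> mem[0xd8]=0xd4, sp=0xd8
body[0] add  r3, r2, r0 -> r3=0x0a
body[1] xor  r5, r5, r3 -> r5=0x94
body[2] sub  r0, r4, r4 -> r0=0x00
body[3] mov  r1, r4 -> r1=0x5f
body[4] mov  r5, r0 -> r5=0x00
body[5] sub  r0, r1, r3 -> r0=0x55
body[6] add  r1, r2, r1 -> r1=0x74
epilogue: pop r3=0xd4, sp=0xd9
epilogue: pop r1=0x88, sp=0xda
r1 is callee-saved -> restored

REG = 0x88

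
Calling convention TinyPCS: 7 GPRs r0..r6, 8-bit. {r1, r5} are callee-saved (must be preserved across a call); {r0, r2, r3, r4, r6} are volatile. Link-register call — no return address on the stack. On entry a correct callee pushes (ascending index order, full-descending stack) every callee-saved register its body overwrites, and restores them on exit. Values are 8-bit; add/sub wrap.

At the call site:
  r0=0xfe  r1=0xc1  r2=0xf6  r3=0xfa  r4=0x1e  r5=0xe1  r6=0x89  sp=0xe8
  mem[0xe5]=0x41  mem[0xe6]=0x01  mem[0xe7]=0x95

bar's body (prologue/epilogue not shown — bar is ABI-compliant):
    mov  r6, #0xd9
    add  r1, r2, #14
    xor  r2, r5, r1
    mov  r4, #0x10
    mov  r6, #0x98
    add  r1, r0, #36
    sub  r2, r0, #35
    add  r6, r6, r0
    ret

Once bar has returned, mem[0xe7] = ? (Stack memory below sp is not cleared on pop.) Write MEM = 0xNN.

prologue: push r1 -> mem[0xe7]=0xc1, sp=0xe7
body[0] mov  r6, #0xd9 -> r6=0xd9
body[1] add  r1, r2, #14 -> r1=0x04
body[2] xor  r2, r5, r1 -> r2=0xe5
body[3] mov  r4, #0x10 -> r4=0x10
body[4] mov  r6, #0x98 -> r6=0x98
body[5] add  r1, r0, #36 -> r1=0x22
body[6] sub  r2, r0, #35 -> r2=0xdb
body[7] add  r6, r6, r0 -> r6=0x96
epilogue: pop r1=0xc1, sp=0xe8
prologue pushed ['r1'] at ['0xe7']

MEM = 0xc1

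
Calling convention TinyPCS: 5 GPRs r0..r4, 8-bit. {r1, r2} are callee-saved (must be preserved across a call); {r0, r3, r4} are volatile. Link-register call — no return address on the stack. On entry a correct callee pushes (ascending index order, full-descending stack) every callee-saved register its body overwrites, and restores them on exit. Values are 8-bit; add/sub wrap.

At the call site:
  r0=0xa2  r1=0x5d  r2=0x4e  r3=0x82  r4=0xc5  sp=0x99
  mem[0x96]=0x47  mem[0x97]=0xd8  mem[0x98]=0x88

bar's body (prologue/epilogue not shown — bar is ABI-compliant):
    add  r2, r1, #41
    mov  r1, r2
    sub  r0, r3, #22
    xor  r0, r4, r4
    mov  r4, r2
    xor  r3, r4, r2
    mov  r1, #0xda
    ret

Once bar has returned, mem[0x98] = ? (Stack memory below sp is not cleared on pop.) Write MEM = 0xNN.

MEM = 0x5d

prologue: push r1 → mem[0x98]=0x5d, sp=0x98
prologue: push r2 → mem[0x97]=0x4e, sp=0x97
body[0] add  r2, r1, #41 → r2=0x86
body[1] mov  r1, r2 → r1=0x86
body[2] sub  r0, r3, #22 → r0=0x6c
body[3] xor  r0, r4, r4 → r0=0x00
body[4] mov  r4, r2 → r4=0x86
body[5] xor  r3, r4, r2 → r3=0x00
body[6] mov  r1, #0xda → r1=0xda
epilogue: pop r2=0x4e, sp=0x98
epilogue: pop r1=0x5d, sp=0x99
prologue pushed ['r1', 'r2'] at ['0x98', '0x97']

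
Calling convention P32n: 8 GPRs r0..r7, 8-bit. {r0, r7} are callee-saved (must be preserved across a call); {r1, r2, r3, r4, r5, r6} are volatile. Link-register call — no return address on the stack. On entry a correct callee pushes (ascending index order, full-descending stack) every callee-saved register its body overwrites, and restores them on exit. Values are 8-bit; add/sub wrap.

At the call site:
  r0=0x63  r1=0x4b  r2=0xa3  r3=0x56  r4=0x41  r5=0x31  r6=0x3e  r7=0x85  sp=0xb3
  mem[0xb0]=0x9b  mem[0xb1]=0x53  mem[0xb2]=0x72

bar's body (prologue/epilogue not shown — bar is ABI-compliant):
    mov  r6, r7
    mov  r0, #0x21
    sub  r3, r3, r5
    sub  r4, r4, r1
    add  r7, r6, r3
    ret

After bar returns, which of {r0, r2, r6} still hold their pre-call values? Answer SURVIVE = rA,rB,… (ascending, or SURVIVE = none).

prologue: push r0 -> mem[0xb2]=0x63, sp=0xb2
prologue: push r7 -> mem[0xb1]=0x85, sp=0xb1
body[0] mov  r6, r7 -> r6=0x85
body[1] mov  r0, #0x21 -> r0=0x21
body[2] sub  r3, r3, r5 -> r3=0x25
body[3] sub  r4, r4, r1 -> r4=0xf6
body[4] add  r7, r6, r3 -> r7=0xaa
epilogue: pop r7=0x85, sp=0xb2
epilogue: pop r0=0x63, sp=0xb3
r0: callee-saved, written=True
r2: caller-saved, written=False
r6: caller-saved, written=True

SURVIVE = r0,r2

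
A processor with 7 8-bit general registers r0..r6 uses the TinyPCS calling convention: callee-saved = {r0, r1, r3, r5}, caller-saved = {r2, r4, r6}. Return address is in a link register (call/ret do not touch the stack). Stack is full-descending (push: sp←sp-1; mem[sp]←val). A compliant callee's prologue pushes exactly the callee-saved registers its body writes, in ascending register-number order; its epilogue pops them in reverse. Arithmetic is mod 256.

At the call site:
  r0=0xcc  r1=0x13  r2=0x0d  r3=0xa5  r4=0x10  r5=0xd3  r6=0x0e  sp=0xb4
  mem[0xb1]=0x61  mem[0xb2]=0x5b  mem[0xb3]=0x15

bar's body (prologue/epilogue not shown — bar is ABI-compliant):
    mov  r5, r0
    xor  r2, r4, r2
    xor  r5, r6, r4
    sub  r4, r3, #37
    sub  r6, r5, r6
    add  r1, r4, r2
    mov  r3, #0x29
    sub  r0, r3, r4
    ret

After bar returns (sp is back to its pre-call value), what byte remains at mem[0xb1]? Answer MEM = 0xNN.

MEM = 0xa5

prologue: push r0 -> mem[0xb3]=0xcc, sp=0xb3
prologue: push r1 -> mem[0xb2]=0x13, sp=0xb2
prologue: push r3 -> mem[0xb1]=0xa5, sp=0xb1
prologue: push r5 -> mem[0xb0]=0xd3, sp=0xb0
body[0] mov  r5, r0 -> r5=0xcc
body[1] xor  r2, r4, r2 -> r2=0x1d
body[2] xor  r5, r6, r4 -> r5=0x1e
body[3] sub  r4, r3, #37 -> r4=0x80
body[4] sub  r6, r5, r6 -> r6=0x10
body[5] add  r1, r4, r2 -> r1=0x9d
body[6] mov  r3, #0x29 -> r3=0x29
body[7] sub  r0, r3, r4 -> r0=0xa9
epilogue: pop r5=0xd3, sp=0xb1
epilogue: pop r3=0xa5, sp=0xb2
epilogue: pop r1=0x13, sp=0xb3
epilogue: pop r0=0xcc, sp=0xb4
prologue pushed ['r0', 'r1', 'r3', 'r5'] at ['0xb3', '0xb2', '0xb1', '0xb0']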